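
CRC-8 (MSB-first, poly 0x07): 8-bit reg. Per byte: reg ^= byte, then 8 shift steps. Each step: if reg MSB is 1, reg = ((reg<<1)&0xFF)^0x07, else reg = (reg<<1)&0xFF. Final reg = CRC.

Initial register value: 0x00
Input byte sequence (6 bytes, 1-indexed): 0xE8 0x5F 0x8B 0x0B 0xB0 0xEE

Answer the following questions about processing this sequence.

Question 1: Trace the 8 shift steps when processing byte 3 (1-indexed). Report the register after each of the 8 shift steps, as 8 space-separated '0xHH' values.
Answer: 0xF3 0xE1 0xC5 0x8D 0x1D 0x3A 0x74 0xE8

Derivation:
After byte 1 (0xE8): reg=0x96
After byte 2 (0x5F): reg=0x71
Register before byte 3: 0x71
After XOR with byte 0x8B: 0xFA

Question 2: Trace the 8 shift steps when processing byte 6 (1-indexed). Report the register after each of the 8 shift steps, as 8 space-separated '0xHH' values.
After byte 1 (0xE8): reg=0x96
After byte 2 (0x5F): reg=0x71
After byte 3 (0x8B): reg=0xE8
After byte 4 (0x0B): reg=0xA7
After byte 5 (0xB0): reg=0x65
Register before byte 6: 0x65
After XOR with byte 0xEE: 0x8B

Answer: 0x11 0x22 0x44 0x88 0x17 0x2E 0x5C 0xB8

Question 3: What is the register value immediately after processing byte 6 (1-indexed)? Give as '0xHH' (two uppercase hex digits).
Answer: 0xB8

Derivation:
After byte 1 (0xE8): reg=0x96
After byte 2 (0x5F): reg=0x71
After byte 3 (0x8B): reg=0xE8
After byte 4 (0x0B): reg=0xA7
After byte 5 (0xB0): reg=0x65
After byte 6 (0xEE): reg=0xB8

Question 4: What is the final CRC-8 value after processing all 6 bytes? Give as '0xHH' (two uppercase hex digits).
After byte 1 (0xE8): reg=0x96
After byte 2 (0x5F): reg=0x71
After byte 3 (0x8B): reg=0xE8
After byte 4 (0x0B): reg=0xA7
After byte 5 (0xB0): reg=0x65
After byte 6 (0xEE): reg=0xB8

Answer: 0xB8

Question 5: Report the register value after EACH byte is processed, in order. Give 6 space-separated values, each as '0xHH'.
0x96 0x71 0xE8 0xA7 0x65 0xB8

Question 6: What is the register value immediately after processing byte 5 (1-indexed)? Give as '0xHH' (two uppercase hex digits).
After byte 1 (0xE8): reg=0x96
After byte 2 (0x5F): reg=0x71
After byte 3 (0x8B): reg=0xE8
After byte 4 (0x0B): reg=0xA7
After byte 5 (0xB0): reg=0x65

Answer: 0x65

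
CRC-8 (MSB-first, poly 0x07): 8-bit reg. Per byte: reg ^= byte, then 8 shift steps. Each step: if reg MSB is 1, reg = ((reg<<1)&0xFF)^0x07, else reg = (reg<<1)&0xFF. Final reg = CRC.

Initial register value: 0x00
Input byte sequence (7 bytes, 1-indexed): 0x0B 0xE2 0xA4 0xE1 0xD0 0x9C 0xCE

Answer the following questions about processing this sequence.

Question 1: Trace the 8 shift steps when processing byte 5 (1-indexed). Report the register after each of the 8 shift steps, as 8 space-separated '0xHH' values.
Answer: 0x49 0x92 0x23 0x46 0x8C 0x1F 0x3E 0x7C

Derivation:
After byte 1 (0x0B): reg=0x31
After byte 2 (0xE2): reg=0x37
After byte 3 (0xA4): reg=0xF0
After byte 4 (0xE1): reg=0x77
Register before byte 5: 0x77
After XOR with byte 0xD0: 0xA7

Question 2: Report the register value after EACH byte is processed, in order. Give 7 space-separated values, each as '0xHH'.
0x31 0x37 0xF0 0x77 0x7C 0xAE 0x27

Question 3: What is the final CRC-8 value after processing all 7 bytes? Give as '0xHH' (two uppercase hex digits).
After byte 1 (0x0B): reg=0x31
After byte 2 (0xE2): reg=0x37
After byte 3 (0xA4): reg=0xF0
After byte 4 (0xE1): reg=0x77
After byte 5 (0xD0): reg=0x7C
After byte 6 (0x9C): reg=0xAE
After byte 7 (0xCE): reg=0x27

Answer: 0x27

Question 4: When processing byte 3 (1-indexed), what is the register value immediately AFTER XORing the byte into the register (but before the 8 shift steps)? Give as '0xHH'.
Answer: 0x93

Derivation:
Register before byte 3: 0x37
Byte 3: 0xA4
0x37 XOR 0xA4 = 0x93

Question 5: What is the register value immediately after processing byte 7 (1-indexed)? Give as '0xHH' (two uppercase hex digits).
After byte 1 (0x0B): reg=0x31
After byte 2 (0xE2): reg=0x37
After byte 3 (0xA4): reg=0xF0
After byte 4 (0xE1): reg=0x77
After byte 5 (0xD0): reg=0x7C
After byte 6 (0x9C): reg=0xAE
After byte 7 (0xCE): reg=0x27

Answer: 0x27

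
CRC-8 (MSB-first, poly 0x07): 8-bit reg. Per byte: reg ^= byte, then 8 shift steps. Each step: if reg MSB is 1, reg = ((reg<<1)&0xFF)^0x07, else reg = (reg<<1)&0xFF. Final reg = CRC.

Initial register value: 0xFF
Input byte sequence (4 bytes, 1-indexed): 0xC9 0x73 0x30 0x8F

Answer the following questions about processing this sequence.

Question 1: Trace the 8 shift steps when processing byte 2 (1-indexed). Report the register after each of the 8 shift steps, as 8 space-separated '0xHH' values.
After byte 1 (0xC9): reg=0x82
Register before byte 2: 0x82
After XOR with byte 0x73: 0xF1

Answer: 0xE5 0xCD 0x9D 0x3D 0x7A 0xF4 0xEF 0xD9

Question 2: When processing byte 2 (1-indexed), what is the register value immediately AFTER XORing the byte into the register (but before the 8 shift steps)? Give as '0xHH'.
Register before byte 2: 0x82
Byte 2: 0x73
0x82 XOR 0x73 = 0xF1

Answer: 0xF1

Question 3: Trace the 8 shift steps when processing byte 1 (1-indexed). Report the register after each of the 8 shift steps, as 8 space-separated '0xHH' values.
Register before byte 1: 0xFF
After XOR with byte 0xC9: 0x36

Answer: 0x6C 0xD8 0xB7 0x69 0xD2 0xA3 0x41 0x82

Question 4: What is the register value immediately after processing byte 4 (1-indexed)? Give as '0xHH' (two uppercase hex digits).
After byte 1 (0xC9): reg=0x82
After byte 2 (0x73): reg=0xD9
After byte 3 (0x30): reg=0x91
After byte 4 (0x8F): reg=0x5A

Answer: 0x5A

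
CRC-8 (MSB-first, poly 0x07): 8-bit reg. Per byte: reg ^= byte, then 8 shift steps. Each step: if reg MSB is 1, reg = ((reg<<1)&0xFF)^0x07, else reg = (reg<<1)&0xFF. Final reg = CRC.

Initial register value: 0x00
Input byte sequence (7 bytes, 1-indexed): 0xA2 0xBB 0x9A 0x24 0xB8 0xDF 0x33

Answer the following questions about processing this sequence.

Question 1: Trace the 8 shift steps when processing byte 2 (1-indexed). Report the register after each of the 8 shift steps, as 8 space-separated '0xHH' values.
After byte 1 (0xA2): reg=0x67
Register before byte 2: 0x67
After XOR with byte 0xBB: 0xDC

Answer: 0xBF 0x79 0xF2 0xE3 0xC1 0x85 0x0D 0x1A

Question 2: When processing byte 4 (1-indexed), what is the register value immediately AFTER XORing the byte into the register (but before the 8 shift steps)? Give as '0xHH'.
Answer: 0xAD

Derivation:
Register before byte 4: 0x89
Byte 4: 0x24
0x89 XOR 0x24 = 0xAD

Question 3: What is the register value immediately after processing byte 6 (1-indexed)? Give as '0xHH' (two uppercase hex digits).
After byte 1 (0xA2): reg=0x67
After byte 2 (0xBB): reg=0x1A
After byte 3 (0x9A): reg=0x89
After byte 4 (0x24): reg=0x4A
After byte 5 (0xB8): reg=0xD0
After byte 6 (0xDF): reg=0x2D

Answer: 0x2D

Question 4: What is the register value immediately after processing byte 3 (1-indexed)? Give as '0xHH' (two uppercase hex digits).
After byte 1 (0xA2): reg=0x67
After byte 2 (0xBB): reg=0x1A
After byte 3 (0x9A): reg=0x89

Answer: 0x89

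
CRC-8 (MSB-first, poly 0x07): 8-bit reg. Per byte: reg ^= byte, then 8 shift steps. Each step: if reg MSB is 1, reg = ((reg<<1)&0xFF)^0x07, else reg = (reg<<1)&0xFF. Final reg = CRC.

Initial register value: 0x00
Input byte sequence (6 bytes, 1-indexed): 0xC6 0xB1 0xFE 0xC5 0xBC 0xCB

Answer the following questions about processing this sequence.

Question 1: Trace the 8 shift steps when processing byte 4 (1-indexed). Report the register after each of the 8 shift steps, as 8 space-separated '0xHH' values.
Answer: 0x31 0x62 0xC4 0x8F 0x19 0x32 0x64 0xC8

Derivation:
After byte 1 (0xC6): reg=0x5C
After byte 2 (0xB1): reg=0x8D
After byte 3 (0xFE): reg=0x5E
Register before byte 4: 0x5E
After XOR with byte 0xC5: 0x9B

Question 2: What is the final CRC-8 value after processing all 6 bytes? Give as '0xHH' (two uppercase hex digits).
Answer: 0x89

Derivation:
After byte 1 (0xC6): reg=0x5C
After byte 2 (0xB1): reg=0x8D
After byte 3 (0xFE): reg=0x5E
After byte 4 (0xC5): reg=0xC8
After byte 5 (0xBC): reg=0x4B
After byte 6 (0xCB): reg=0x89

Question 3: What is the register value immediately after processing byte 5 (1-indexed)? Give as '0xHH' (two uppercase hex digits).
After byte 1 (0xC6): reg=0x5C
After byte 2 (0xB1): reg=0x8D
After byte 3 (0xFE): reg=0x5E
After byte 4 (0xC5): reg=0xC8
After byte 5 (0xBC): reg=0x4B

Answer: 0x4B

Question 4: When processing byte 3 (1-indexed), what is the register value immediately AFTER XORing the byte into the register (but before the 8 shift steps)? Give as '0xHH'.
Answer: 0x73

Derivation:
Register before byte 3: 0x8D
Byte 3: 0xFE
0x8D XOR 0xFE = 0x73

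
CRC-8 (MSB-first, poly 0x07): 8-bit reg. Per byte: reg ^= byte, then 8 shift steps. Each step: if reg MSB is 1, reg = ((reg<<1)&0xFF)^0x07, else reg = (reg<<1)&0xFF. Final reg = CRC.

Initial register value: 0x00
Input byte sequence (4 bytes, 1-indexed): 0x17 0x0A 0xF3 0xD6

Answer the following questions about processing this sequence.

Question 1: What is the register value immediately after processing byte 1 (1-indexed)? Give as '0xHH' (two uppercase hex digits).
Answer: 0x65

Derivation:
After byte 1 (0x17): reg=0x65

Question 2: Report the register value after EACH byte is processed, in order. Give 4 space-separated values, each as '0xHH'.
0x65 0x0A 0xE1 0x85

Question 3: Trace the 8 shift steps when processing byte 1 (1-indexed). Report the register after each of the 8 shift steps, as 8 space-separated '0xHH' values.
Register before byte 1: 0x00
After XOR with byte 0x17: 0x17

Answer: 0x2E 0x5C 0xB8 0x77 0xEE 0xDB 0xB1 0x65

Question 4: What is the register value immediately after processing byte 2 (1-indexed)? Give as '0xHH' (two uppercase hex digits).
Answer: 0x0A

Derivation:
After byte 1 (0x17): reg=0x65
After byte 2 (0x0A): reg=0x0A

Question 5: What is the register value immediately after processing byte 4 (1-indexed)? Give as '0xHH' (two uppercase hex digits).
Answer: 0x85

Derivation:
After byte 1 (0x17): reg=0x65
After byte 2 (0x0A): reg=0x0A
After byte 3 (0xF3): reg=0xE1
After byte 4 (0xD6): reg=0x85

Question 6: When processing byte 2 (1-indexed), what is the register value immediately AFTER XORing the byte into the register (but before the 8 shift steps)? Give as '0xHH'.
Answer: 0x6F

Derivation:
Register before byte 2: 0x65
Byte 2: 0x0A
0x65 XOR 0x0A = 0x6F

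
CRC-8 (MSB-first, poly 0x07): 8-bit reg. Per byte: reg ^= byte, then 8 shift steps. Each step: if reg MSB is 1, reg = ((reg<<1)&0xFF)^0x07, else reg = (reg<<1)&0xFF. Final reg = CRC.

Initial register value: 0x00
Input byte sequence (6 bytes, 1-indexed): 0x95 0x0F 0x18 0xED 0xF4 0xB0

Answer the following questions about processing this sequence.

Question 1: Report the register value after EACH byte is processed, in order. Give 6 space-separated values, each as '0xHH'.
0xE2 0x8D 0xE2 0x2D 0x01 0x1E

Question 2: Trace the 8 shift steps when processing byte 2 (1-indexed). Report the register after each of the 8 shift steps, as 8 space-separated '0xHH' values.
Answer: 0xDD 0xBD 0x7D 0xFA 0xF3 0xE1 0xC5 0x8D

Derivation:
After byte 1 (0x95): reg=0xE2
Register before byte 2: 0xE2
After XOR with byte 0x0F: 0xED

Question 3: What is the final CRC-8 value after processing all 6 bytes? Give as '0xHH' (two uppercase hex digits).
Answer: 0x1E

Derivation:
After byte 1 (0x95): reg=0xE2
After byte 2 (0x0F): reg=0x8D
After byte 3 (0x18): reg=0xE2
After byte 4 (0xED): reg=0x2D
After byte 5 (0xF4): reg=0x01
After byte 6 (0xB0): reg=0x1E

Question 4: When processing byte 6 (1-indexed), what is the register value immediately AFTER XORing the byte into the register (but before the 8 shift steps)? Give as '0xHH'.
Answer: 0xB1

Derivation:
Register before byte 6: 0x01
Byte 6: 0xB0
0x01 XOR 0xB0 = 0xB1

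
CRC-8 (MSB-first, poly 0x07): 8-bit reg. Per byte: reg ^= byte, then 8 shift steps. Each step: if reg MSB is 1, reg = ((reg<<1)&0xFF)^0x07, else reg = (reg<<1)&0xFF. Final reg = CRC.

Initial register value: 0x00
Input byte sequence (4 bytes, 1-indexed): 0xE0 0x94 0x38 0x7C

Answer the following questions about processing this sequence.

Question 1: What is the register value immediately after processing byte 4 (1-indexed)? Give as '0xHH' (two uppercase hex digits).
Answer: 0x44

Derivation:
After byte 1 (0xE0): reg=0xAE
After byte 2 (0x94): reg=0xA6
After byte 3 (0x38): reg=0xD3
After byte 4 (0x7C): reg=0x44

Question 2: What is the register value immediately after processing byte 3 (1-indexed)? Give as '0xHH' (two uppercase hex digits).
After byte 1 (0xE0): reg=0xAE
After byte 2 (0x94): reg=0xA6
After byte 3 (0x38): reg=0xD3

Answer: 0xD3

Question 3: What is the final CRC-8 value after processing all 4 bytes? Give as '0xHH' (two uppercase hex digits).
Answer: 0x44

Derivation:
After byte 1 (0xE0): reg=0xAE
After byte 2 (0x94): reg=0xA6
After byte 3 (0x38): reg=0xD3
After byte 4 (0x7C): reg=0x44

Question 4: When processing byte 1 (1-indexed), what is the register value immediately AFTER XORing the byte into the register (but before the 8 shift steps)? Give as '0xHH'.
Answer: 0xE0

Derivation:
Register before byte 1: 0x00
Byte 1: 0xE0
0x00 XOR 0xE0 = 0xE0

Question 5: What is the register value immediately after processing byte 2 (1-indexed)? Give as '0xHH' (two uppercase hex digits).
Answer: 0xA6

Derivation:
After byte 1 (0xE0): reg=0xAE
After byte 2 (0x94): reg=0xA6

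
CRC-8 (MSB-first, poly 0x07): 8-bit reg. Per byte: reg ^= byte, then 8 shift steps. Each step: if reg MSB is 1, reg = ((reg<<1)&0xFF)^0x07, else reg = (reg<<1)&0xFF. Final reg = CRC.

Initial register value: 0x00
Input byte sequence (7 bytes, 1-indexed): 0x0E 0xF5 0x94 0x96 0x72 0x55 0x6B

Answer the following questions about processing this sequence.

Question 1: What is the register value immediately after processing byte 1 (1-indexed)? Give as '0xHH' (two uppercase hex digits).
Answer: 0x2A

Derivation:
After byte 1 (0x0E): reg=0x2A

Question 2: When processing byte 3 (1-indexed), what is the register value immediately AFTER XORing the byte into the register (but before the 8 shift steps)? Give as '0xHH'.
Answer: 0x87

Derivation:
Register before byte 3: 0x13
Byte 3: 0x94
0x13 XOR 0x94 = 0x87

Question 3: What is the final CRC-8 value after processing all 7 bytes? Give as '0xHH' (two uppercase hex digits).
Answer: 0x76

Derivation:
After byte 1 (0x0E): reg=0x2A
After byte 2 (0xF5): reg=0x13
After byte 3 (0x94): reg=0x9C
After byte 4 (0x96): reg=0x36
After byte 5 (0x72): reg=0xDB
After byte 6 (0x55): reg=0xA3
After byte 7 (0x6B): reg=0x76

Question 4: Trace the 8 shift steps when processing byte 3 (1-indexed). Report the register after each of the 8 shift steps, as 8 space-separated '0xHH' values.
After byte 1 (0x0E): reg=0x2A
After byte 2 (0xF5): reg=0x13
Register before byte 3: 0x13
After XOR with byte 0x94: 0x87

Answer: 0x09 0x12 0x24 0x48 0x90 0x27 0x4E 0x9C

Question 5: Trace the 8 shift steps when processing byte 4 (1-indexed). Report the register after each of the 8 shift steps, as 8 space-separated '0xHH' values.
Answer: 0x14 0x28 0x50 0xA0 0x47 0x8E 0x1B 0x36

Derivation:
After byte 1 (0x0E): reg=0x2A
After byte 2 (0xF5): reg=0x13
After byte 3 (0x94): reg=0x9C
Register before byte 4: 0x9C
After XOR with byte 0x96: 0x0A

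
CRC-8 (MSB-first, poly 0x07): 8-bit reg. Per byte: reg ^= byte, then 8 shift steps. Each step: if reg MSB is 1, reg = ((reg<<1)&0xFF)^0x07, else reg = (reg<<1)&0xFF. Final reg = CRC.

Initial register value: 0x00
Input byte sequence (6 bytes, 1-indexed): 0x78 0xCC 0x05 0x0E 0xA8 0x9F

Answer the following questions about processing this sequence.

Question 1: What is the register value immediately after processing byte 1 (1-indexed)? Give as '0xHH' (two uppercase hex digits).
After byte 1 (0x78): reg=0x6F

Answer: 0x6F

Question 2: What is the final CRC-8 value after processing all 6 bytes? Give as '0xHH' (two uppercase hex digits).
Answer: 0x53

Derivation:
After byte 1 (0x78): reg=0x6F
After byte 2 (0xCC): reg=0x60
After byte 3 (0x05): reg=0x3C
After byte 4 (0x0E): reg=0x9E
After byte 5 (0xA8): reg=0x82
After byte 6 (0x9F): reg=0x53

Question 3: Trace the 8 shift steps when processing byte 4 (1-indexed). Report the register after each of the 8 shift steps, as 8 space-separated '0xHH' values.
Answer: 0x64 0xC8 0x97 0x29 0x52 0xA4 0x4F 0x9E

Derivation:
After byte 1 (0x78): reg=0x6F
After byte 2 (0xCC): reg=0x60
After byte 3 (0x05): reg=0x3C
Register before byte 4: 0x3C
After XOR with byte 0x0E: 0x32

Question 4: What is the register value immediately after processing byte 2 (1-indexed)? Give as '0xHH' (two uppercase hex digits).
Answer: 0x60

Derivation:
After byte 1 (0x78): reg=0x6F
After byte 2 (0xCC): reg=0x60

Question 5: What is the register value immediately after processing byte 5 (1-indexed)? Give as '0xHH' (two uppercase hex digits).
Answer: 0x82

Derivation:
After byte 1 (0x78): reg=0x6F
After byte 2 (0xCC): reg=0x60
After byte 3 (0x05): reg=0x3C
After byte 4 (0x0E): reg=0x9E
After byte 5 (0xA8): reg=0x82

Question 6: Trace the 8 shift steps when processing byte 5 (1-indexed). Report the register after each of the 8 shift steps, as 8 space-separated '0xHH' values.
Answer: 0x6C 0xD8 0xB7 0x69 0xD2 0xA3 0x41 0x82

Derivation:
After byte 1 (0x78): reg=0x6F
After byte 2 (0xCC): reg=0x60
After byte 3 (0x05): reg=0x3C
After byte 4 (0x0E): reg=0x9E
Register before byte 5: 0x9E
After XOR with byte 0xA8: 0x36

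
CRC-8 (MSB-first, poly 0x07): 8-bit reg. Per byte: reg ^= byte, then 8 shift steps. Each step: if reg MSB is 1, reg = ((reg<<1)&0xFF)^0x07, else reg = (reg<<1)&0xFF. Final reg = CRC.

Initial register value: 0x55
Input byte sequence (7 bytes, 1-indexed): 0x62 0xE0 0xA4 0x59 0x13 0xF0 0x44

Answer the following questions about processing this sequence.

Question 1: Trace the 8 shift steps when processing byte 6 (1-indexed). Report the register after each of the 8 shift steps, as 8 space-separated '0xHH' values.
After byte 1 (0x62): reg=0x85
After byte 2 (0xE0): reg=0x3C
After byte 3 (0xA4): reg=0xC1
After byte 4 (0x59): reg=0xC1
After byte 5 (0x13): reg=0x30
Register before byte 6: 0x30
After XOR with byte 0xF0: 0xC0

Answer: 0x87 0x09 0x12 0x24 0x48 0x90 0x27 0x4E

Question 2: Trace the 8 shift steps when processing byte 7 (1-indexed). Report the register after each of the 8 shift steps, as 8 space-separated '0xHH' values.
After byte 1 (0x62): reg=0x85
After byte 2 (0xE0): reg=0x3C
After byte 3 (0xA4): reg=0xC1
After byte 4 (0x59): reg=0xC1
After byte 5 (0x13): reg=0x30
After byte 6 (0xF0): reg=0x4E
Register before byte 7: 0x4E
After XOR with byte 0x44: 0x0A

Answer: 0x14 0x28 0x50 0xA0 0x47 0x8E 0x1B 0x36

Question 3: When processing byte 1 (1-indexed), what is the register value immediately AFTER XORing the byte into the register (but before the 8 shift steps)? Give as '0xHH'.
Answer: 0x37

Derivation:
Register before byte 1: 0x55
Byte 1: 0x62
0x55 XOR 0x62 = 0x37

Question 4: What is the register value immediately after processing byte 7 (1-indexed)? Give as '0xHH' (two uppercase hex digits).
After byte 1 (0x62): reg=0x85
After byte 2 (0xE0): reg=0x3C
After byte 3 (0xA4): reg=0xC1
After byte 4 (0x59): reg=0xC1
After byte 5 (0x13): reg=0x30
After byte 6 (0xF0): reg=0x4E
After byte 7 (0x44): reg=0x36

Answer: 0x36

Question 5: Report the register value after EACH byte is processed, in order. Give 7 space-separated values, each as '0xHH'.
0x85 0x3C 0xC1 0xC1 0x30 0x4E 0x36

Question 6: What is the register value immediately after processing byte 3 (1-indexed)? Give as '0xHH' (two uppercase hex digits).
After byte 1 (0x62): reg=0x85
After byte 2 (0xE0): reg=0x3C
After byte 3 (0xA4): reg=0xC1

Answer: 0xC1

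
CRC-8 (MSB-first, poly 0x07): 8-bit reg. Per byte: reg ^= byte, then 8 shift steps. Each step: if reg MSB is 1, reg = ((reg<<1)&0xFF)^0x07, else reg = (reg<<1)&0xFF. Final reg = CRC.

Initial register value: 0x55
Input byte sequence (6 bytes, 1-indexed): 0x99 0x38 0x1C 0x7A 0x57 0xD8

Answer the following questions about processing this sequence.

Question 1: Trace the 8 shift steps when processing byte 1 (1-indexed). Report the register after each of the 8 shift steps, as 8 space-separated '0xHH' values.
Answer: 0x9F 0x39 0x72 0xE4 0xCF 0x99 0x35 0x6A

Derivation:
Register before byte 1: 0x55
After XOR with byte 0x99: 0xCC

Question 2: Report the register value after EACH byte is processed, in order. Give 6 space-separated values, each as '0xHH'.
0x6A 0xB9 0x72 0x38 0x0A 0x30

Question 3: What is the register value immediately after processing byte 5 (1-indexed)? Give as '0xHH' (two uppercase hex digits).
Answer: 0x0A

Derivation:
After byte 1 (0x99): reg=0x6A
After byte 2 (0x38): reg=0xB9
After byte 3 (0x1C): reg=0x72
After byte 4 (0x7A): reg=0x38
After byte 5 (0x57): reg=0x0A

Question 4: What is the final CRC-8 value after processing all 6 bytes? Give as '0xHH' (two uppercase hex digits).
After byte 1 (0x99): reg=0x6A
After byte 2 (0x38): reg=0xB9
After byte 3 (0x1C): reg=0x72
After byte 4 (0x7A): reg=0x38
After byte 5 (0x57): reg=0x0A
After byte 6 (0xD8): reg=0x30

Answer: 0x30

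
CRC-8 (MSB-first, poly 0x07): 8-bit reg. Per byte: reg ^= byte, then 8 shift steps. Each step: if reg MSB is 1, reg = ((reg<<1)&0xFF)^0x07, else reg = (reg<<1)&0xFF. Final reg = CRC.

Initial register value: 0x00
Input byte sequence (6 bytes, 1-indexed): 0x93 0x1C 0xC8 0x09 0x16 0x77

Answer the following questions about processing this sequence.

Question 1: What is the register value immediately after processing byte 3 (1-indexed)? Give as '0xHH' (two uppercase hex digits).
Answer: 0xC9

Derivation:
After byte 1 (0x93): reg=0xF0
After byte 2 (0x1C): reg=0x8A
After byte 3 (0xC8): reg=0xC9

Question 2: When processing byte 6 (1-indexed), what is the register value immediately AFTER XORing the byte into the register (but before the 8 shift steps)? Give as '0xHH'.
Register before byte 6: 0x8F
Byte 6: 0x77
0x8F XOR 0x77 = 0xF8

Answer: 0xF8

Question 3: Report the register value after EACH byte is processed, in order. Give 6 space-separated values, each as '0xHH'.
0xF0 0x8A 0xC9 0x4E 0x8F 0xE6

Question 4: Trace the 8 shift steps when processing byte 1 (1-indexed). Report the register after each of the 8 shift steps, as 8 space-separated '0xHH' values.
Register before byte 1: 0x00
After XOR with byte 0x93: 0x93

Answer: 0x21 0x42 0x84 0x0F 0x1E 0x3C 0x78 0xF0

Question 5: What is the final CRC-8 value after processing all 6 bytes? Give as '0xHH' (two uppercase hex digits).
After byte 1 (0x93): reg=0xF0
After byte 2 (0x1C): reg=0x8A
After byte 3 (0xC8): reg=0xC9
After byte 4 (0x09): reg=0x4E
After byte 5 (0x16): reg=0x8F
After byte 6 (0x77): reg=0xE6

Answer: 0xE6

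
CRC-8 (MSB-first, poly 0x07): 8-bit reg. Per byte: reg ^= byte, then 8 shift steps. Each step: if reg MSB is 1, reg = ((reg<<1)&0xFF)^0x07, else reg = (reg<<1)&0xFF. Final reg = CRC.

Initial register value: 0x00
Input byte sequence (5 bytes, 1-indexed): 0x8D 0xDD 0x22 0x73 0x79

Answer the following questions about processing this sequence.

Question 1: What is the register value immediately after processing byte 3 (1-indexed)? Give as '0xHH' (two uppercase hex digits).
Answer: 0x27

Derivation:
After byte 1 (0x8D): reg=0xAA
After byte 2 (0xDD): reg=0x42
After byte 3 (0x22): reg=0x27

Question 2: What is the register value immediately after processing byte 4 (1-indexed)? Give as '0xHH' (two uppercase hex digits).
After byte 1 (0x8D): reg=0xAA
After byte 2 (0xDD): reg=0x42
After byte 3 (0x22): reg=0x27
After byte 4 (0x73): reg=0xAB

Answer: 0xAB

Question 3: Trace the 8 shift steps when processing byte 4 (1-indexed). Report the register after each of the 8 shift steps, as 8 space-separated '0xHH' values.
Answer: 0xA8 0x57 0xAE 0x5B 0xB6 0x6B 0xD6 0xAB

Derivation:
After byte 1 (0x8D): reg=0xAA
After byte 2 (0xDD): reg=0x42
After byte 3 (0x22): reg=0x27
Register before byte 4: 0x27
After XOR with byte 0x73: 0x54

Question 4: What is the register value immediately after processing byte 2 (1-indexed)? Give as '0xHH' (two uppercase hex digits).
After byte 1 (0x8D): reg=0xAA
After byte 2 (0xDD): reg=0x42

Answer: 0x42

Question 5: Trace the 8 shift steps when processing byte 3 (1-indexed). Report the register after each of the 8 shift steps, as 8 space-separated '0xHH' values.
Answer: 0xC0 0x87 0x09 0x12 0x24 0x48 0x90 0x27

Derivation:
After byte 1 (0x8D): reg=0xAA
After byte 2 (0xDD): reg=0x42
Register before byte 3: 0x42
After XOR with byte 0x22: 0x60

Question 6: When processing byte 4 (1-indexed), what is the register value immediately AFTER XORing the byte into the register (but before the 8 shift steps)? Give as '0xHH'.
Register before byte 4: 0x27
Byte 4: 0x73
0x27 XOR 0x73 = 0x54

Answer: 0x54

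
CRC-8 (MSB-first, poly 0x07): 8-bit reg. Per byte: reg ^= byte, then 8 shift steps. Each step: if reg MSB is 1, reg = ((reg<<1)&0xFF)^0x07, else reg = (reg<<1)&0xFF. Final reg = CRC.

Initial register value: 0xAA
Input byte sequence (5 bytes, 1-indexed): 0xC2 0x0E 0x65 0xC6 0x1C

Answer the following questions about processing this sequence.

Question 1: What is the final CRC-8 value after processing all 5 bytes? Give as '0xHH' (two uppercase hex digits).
After byte 1 (0xC2): reg=0x1F
After byte 2 (0x0E): reg=0x77
After byte 3 (0x65): reg=0x7E
After byte 4 (0xC6): reg=0x21
After byte 5 (0x1C): reg=0xB3

Answer: 0xB3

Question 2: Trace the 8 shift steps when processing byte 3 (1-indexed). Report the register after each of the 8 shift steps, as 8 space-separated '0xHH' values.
Answer: 0x24 0x48 0x90 0x27 0x4E 0x9C 0x3F 0x7E

Derivation:
After byte 1 (0xC2): reg=0x1F
After byte 2 (0x0E): reg=0x77
Register before byte 3: 0x77
After XOR with byte 0x65: 0x12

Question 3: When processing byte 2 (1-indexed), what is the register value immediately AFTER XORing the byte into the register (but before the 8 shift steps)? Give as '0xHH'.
Register before byte 2: 0x1F
Byte 2: 0x0E
0x1F XOR 0x0E = 0x11

Answer: 0x11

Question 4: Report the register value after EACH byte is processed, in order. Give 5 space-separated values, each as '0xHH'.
0x1F 0x77 0x7E 0x21 0xB3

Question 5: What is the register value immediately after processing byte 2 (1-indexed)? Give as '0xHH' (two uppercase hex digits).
After byte 1 (0xC2): reg=0x1F
After byte 2 (0x0E): reg=0x77

Answer: 0x77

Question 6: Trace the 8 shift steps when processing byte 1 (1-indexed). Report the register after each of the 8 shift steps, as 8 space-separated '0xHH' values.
Register before byte 1: 0xAA
After XOR with byte 0xC2: 0x68

Answer: 0xD0 0xA7 0x49 0x92 0x23 0x46 0x8C 0x1F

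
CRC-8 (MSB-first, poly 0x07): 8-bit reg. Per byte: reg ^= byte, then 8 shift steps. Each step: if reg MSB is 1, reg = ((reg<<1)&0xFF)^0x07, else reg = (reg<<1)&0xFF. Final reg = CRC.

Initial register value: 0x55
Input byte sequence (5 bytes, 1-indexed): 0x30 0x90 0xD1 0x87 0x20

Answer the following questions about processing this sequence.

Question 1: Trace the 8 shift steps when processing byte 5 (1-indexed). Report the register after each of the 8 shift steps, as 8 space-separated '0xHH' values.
After byte 1 (0x30): reg=0x3C
After byte 2 (0x90): reg=0x4D
After byte 3 (0xD1): reg=0xDD
After byte 4 (0x87): reg=0x81
Register before byte 5: 0x81
After XOR with byte 0x20: 0xA1

Answer: 0x45 0x8A 0x13 0x26 0x4C 0x98 0x37 0x6E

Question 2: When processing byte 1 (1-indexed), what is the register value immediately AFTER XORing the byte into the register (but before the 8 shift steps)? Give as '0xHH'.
Register before byte 1: 0x55
Byte 1: 0x30
0x55 XOR 0x30 = 0x65

Answer: 0x65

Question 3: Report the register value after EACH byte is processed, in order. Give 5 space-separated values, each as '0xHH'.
0x3C 0x4D 0xDD 0x81 0x6E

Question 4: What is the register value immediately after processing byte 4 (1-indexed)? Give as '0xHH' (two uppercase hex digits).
Answer: 0x81

Derivation:
After byte 1 (0x30): reg=0x3C
After byte 2 (0x90): reg=0x4D
After byte 3 (0xD1): reg=0xDD
After byte 4 (0x87): reg=0x81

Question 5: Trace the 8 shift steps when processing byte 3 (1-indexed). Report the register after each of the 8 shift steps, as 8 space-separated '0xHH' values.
Answer: 0x3F 0x7E 0xFC 0xFF 0xF9 0xF5 0xED 0xDD

Derivation:
After byte 1 (0x30): reg=0x3C
After byte 2 (0x90): reg=0x4D
Register before byte 3: 0x4D
After XOR with byte 0xD1: 0x9C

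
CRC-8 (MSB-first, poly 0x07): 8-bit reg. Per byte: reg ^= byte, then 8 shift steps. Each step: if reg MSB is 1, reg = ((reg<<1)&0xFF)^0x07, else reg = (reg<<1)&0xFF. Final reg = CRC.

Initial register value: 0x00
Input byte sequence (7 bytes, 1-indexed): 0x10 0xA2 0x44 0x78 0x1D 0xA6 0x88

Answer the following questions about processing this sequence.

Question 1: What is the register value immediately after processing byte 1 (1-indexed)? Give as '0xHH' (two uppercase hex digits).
After byte 1 (0x10): reg=0x70

Answer: 0x70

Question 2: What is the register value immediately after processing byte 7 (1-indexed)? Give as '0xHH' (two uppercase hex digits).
After byte 1 (0x10): reg=0x70
After byte 2 (0xA2): reg=0x30
After byte 3 (0x44): reg=0x4B
After byte 4 (0x78): reg=0x99
After byte 5 (0x1D): reg=0x95
After byte 6 (0xA6): reg=0x99
After byte 7 (0x88): reg=0x77

Answer: 0x77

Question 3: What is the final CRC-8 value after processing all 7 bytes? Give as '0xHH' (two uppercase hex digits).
Answer: 0x77

Derivation:
After byte 1 (0x10): reg=0x70
After byte 2 (0xA2): reg=0x30
After byte 3 (0x44): reg=0x4B
After byte 4 (0x78): reg=0x99
After byte 5 (0x1D): reg=0x95
After byte 6 (0xA6): reg=0x99
After byte 7 (0x88): reg=0x77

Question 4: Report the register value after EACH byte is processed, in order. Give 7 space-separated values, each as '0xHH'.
0x70 0x30 0x4B 0x99 0x95 0x99 0x77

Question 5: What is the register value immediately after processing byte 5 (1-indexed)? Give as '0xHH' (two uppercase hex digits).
After byte 1 (0x10): reg=0x70
After byte 2 (0xA2): reg=0x30
After byte 3 (0x44): reg=0x4B
After byte 4 (0x78): reg=0x99
After byte 5 (0x1D): reg=0x95

Answer: 0x95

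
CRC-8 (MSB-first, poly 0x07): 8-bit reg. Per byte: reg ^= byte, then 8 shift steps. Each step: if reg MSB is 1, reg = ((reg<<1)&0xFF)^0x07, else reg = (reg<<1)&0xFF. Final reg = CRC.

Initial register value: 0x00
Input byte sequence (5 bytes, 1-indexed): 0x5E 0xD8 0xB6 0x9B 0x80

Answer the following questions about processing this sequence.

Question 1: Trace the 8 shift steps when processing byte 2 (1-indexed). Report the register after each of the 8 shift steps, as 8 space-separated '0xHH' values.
Answer: 0x8A 0x13 0x26 0x4C 0x98 0x37 0x6E 0xDC

Derivation:
After byte 1 (0x5E): reg=0x9D
Register before byte 2: 0x9D
After XOR with byte 0xD8: 0x45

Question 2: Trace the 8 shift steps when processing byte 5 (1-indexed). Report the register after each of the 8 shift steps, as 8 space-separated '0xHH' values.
After byte 1 (0x5E): reg=0x9D
After byte 2 (0xD8): reg=0xDC
After byte 3 (0xB6): reg=0x11
After byte 4 (0x9B): reg=0xBF
Register before byte 5: 0xBF
After XOR with byte 0x80: 0x3F

Answer: 0x7E 0xFC 0xFF 0xF9 0xF5 0xED 0xDD 0xBD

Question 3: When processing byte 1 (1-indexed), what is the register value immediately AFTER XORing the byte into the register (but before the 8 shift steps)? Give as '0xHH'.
Register before byte 1: 0x00
Byte 1: 0x5E
0x00 XOR 0x5E = 0x5E

Answer: 0x5E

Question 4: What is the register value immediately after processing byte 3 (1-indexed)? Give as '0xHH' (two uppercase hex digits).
Answer: 0x11

Derivation:
After byte 1 (0x5E): reg=0x9D
After byte 2 (0xD8): reg=0xDC
After byte 3 (0xB6): reg=0x11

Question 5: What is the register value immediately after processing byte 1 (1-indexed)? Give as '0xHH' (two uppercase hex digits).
Answer: 0x9D

Derivation:
After byte 1 (0x5E): reg=0x9D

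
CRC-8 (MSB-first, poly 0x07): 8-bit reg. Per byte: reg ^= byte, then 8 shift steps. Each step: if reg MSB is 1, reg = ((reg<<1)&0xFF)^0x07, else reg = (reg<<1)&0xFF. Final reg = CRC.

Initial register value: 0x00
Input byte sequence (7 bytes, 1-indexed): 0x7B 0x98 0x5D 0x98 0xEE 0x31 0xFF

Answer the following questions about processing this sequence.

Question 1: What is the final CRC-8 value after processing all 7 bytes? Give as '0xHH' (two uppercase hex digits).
Answer: 0x93

Derivation:
After byte 1 (0x7B): reg=0x66
After byte 2 (0x98): reg=0xF4
After byte 3 (0x5D): reg=0x56
After byte 4 (0x98): reg=0x64
After byte 5 (0xEE): reg=0xBF
After byte 6 (0x31): reg=0xA3
After byte 7 (0xFF): reg=0x93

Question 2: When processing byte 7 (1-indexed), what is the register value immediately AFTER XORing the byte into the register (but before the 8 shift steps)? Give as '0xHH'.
Answer: 0x5C

Derivation:
Register before byte 7: 0xA3
Byte 7: 0xFF
0xA3 XOR 0xFF = 0x5C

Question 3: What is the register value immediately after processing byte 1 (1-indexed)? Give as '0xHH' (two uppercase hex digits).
Answer: 0x66

Derivation:
After byte 1 (0x7B): reg=0x66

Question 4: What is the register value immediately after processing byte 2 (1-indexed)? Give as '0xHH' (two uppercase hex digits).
Answer: 0xF4

Derivation:
After byte 1 (0x7B): reg=0x66
After byte 2 (0x98): reg=0xF4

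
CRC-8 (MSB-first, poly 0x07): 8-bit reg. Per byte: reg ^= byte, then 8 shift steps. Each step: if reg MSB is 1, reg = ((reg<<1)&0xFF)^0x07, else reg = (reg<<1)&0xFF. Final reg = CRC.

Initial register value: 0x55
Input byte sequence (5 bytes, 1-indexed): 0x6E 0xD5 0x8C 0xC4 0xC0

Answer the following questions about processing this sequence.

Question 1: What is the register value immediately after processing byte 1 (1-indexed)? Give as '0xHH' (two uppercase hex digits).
After byte 1 (0x6E): reg=0xA1

Answer: 0xA1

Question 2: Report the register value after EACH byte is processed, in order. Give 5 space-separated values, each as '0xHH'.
0xA1 0x4B 0x5B 0xD4 0x6C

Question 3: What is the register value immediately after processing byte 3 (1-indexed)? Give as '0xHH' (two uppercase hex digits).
After byte 1 (0x6E): reg=0xA1
After byte 2 (0xD5): reg=0x4B
After byte 3 (0x8C): reg=0x5B

Answer: 0x5B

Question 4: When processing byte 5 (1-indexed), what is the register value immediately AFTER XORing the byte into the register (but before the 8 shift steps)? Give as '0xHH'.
Register before byte 5: 0xD4
Byte 5: 0xC0
0xD4 XOR 0xC0 = 0x14

Answer: 0x14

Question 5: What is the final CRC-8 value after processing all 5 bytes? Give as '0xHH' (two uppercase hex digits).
Answer: 0x6C

Derivation:
After byte 1 (0x6E): reg=0xA1
After byte 2 (0xD5): reg=0x4B
After byte 3 (0x8C): reg=0x5B
After byte 4 (0xC4): reg=0xD4
After byte 5 (0xC0): reg=0x6C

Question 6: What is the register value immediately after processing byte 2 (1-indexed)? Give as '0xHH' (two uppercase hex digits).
Answer: 0x4B

Derivation:
After byte 1 (0x6E): reg=0xA1
After byte 2 (0xD5): reg=0x4B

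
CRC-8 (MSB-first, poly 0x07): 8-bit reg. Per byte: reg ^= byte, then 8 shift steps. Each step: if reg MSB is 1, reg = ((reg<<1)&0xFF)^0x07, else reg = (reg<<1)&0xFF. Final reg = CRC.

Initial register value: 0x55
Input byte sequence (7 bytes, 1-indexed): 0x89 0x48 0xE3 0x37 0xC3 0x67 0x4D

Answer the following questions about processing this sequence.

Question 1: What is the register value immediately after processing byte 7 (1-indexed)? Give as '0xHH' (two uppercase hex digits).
After byte 1 (0x89): reg=0x1A
After byte 2 (0x48): reg=0xB9
After byte 3 (0xE3): reg=0x81
After byte 4 (0x37): reg=0x0B
After byte 5 (0xC3): reg=0x76
After byte 6 (0x67): reg=0x77
After byte 7 (0x4D): reg=0xA6

Answer: 0xA6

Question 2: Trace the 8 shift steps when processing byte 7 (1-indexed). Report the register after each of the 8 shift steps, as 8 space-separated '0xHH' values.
Answer: 0x74 0xE8 0xD7 0xA9 0x55 0xAA 0x53 0xA6

Derivation:
After byte 1 (0x89): reg=0x1A
After byte 2 (0x48): reg=0xB9
After byte 3 (0xE3): reg=0x81
After byte 4 (0x37): reg=0x0B
After byte 5 (0xC3): reg=0x76
After byte 6 (0x67): reg=0x77
Register before byte 7: 0x77
After XOR with byte 0x4D: 0x3A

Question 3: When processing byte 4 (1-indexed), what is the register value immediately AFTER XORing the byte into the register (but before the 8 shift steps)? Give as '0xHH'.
Answer: 0xB6

Derivation:
Register before byte 4: 0x81
Byte 4: 0x37
0x81 XOR 0x37 = 0xB6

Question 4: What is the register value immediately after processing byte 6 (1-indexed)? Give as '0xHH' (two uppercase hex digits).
Answer: 0x77

Derivation:
After byte 1 (0x89): reg=0x1A
After byte 2 (0x48): reg=0xB9
After byte 3 (0xE3): reg=0x81
After byte 4 (0x37): reg=0x0B
After byte 5 (0xC3): reg=0x76
After byte 6 (0x67): reg=0x77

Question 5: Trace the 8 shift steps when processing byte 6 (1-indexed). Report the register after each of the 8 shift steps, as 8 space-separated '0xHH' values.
After byte 1 (0x89): reg=0x1A
After byte 2 (0x48): reg=0xB9
After byte 3 (0xE3): reg=0x81
After byte 4 (0x37): reg=0x0B
After byte 5 (0xC3): reg=0x76
Register before byte 6: 0x76
After XOR with byte 0x67: 0x11

Answer: 0x22 0x44 0x88 0x17 0x2E 0x5C 0xB8 0x77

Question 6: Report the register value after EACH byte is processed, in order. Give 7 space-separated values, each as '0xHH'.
0x1A 0xB9 0x81 0x0B 0x76 0x77 0xA6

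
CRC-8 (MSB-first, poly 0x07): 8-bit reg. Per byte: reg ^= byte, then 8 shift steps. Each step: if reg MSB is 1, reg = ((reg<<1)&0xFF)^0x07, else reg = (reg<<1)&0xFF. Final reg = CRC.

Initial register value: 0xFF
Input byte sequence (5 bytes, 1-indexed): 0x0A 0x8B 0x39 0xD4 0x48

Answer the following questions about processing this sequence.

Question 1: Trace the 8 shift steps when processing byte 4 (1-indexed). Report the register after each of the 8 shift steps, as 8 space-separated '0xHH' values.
Answer: 0xEB 0xD1 0xA5 0x4D 0x9A 0x33 0x66 0xCC

Derivation:
After byte 1 (0x0A): reg=0xC5
After byte 2 (0x8B): reg=0xED
After byte 3 (0x39): reg=0x22
Register before byte 4: 0x22
After XOR with byte 0xD4: 0xF6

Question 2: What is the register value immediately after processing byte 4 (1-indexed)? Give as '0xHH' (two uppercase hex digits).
Answer: 0xCC

Derivation:
After byte 1 (0x0A): reg=0xC5
After byte 2 (0x8B): reg=0xED
After byte 3 (0x39): reg=0x22
After byte 4 (0xD4): reg=0xCC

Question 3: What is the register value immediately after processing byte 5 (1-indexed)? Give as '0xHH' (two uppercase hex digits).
After byte 1 (0x0A): reg=0xC5
After byte 2 (0x8B): reg=0xED
After byte 3 (0x39): reg=0x22
After byte 4 (0xD4): reg=0xCC
After byte 5 (0x48): reg=0x95

Answer: 0x95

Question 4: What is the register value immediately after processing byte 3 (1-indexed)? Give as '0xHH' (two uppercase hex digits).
Answer: 0x22

Derivation:
After byte 1 (0x0A): reg=0xC5
After byte 2 (0x8B): reg=0xED
After byte 3 (0x39): reg=0x22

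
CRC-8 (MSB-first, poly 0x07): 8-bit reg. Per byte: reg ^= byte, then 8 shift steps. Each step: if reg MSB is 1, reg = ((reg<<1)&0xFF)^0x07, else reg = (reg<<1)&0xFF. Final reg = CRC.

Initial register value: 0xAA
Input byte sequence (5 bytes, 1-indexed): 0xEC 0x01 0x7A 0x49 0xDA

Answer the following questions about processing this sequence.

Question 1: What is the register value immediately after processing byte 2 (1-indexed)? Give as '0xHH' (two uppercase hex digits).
After byte 1 (0xEC): reg=0xD5
After byte 2 (0x01): reg=0x22

Answer: 0x22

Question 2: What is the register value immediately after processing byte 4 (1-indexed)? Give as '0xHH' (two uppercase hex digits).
After byte 1 (0xEC): reg=0xD5
After byte 2 (0x01): reg=0x22
After byte 3 (0x7A): reg=0x8F
After byte 4 (0x49): reg=0x5C

Answer: 0x5C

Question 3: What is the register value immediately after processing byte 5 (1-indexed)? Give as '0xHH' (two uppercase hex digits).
Answer: 0x9B

Derivation:
After byte 1 (0xEC): reg=0xD5
After byte 2 (0x01): reg=0x22
After byte 3 (0x7A): reg=0x8F
After byte 4 (0x49): reg=0x5C
After byte 5 (0xDA): reg=0x9B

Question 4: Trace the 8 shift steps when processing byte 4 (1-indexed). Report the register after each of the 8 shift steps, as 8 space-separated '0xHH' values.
Answer: 0x8B 0x11 0x22 0x44 0x88 0x17 0x2E 0x5C

Derivation:
After byte 1 (0xEC): reg=0xD5
After byte 2 (0x01): reg=0x22
After byte 3 (0x7A): reg=0x8F
Register before byte 4: 0x8F
After XOR with byte 0x49: 0xC6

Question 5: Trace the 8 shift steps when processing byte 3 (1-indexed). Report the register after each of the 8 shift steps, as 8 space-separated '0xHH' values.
After byte 1 (0xEC): reg=0xD5
After byte 2 (0x01): reg=0x22
Register before byte 3: 0x22
After XOR with byte 0x7A: 0x58

Answer: 0xB0 0x67 0xCE 0x9B 0x31 0x62 0xC4 0x8F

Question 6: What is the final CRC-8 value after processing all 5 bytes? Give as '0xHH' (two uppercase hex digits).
After byte 1 (0xEC): reg=0xD5
After byte 2 (0x01): reg=0x22
After byte 3 (0x7A): reg=0x8F
After byte 4 (0x49): reg=0x5C
After byte 5 (0xDA): reg=0x9B

Answer: 0x9B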